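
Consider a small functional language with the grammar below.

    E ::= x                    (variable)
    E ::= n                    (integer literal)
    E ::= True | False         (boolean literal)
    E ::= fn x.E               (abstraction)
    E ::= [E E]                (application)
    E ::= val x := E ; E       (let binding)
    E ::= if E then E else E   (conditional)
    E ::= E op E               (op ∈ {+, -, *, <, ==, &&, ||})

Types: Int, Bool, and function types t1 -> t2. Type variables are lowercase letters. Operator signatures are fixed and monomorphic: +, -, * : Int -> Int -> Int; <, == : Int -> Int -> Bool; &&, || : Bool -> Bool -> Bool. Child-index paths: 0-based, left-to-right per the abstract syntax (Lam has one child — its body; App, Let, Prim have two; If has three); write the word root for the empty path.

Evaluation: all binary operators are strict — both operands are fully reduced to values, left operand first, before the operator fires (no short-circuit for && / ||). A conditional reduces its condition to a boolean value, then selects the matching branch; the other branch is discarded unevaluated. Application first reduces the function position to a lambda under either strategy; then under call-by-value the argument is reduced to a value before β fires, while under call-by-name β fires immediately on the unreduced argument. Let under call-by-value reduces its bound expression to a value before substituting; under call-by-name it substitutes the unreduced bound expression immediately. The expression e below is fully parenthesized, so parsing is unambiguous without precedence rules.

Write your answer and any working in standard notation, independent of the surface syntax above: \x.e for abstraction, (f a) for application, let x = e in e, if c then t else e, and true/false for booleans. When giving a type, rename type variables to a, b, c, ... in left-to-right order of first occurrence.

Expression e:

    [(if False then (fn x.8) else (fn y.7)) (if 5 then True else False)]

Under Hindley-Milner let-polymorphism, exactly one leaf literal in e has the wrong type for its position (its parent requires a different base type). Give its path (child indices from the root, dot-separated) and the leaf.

Trace:
  unify Bool ~ Bool
\x._ : a -> Int
\y._ : b -> Int
  unify a -> Int ~ b -> Int
  unify a ~ b
  unify Int ~ Int
  unify Int ~ Bool
  FAIL: mismatch Int ~ Bool

Answer: 1.0 : 5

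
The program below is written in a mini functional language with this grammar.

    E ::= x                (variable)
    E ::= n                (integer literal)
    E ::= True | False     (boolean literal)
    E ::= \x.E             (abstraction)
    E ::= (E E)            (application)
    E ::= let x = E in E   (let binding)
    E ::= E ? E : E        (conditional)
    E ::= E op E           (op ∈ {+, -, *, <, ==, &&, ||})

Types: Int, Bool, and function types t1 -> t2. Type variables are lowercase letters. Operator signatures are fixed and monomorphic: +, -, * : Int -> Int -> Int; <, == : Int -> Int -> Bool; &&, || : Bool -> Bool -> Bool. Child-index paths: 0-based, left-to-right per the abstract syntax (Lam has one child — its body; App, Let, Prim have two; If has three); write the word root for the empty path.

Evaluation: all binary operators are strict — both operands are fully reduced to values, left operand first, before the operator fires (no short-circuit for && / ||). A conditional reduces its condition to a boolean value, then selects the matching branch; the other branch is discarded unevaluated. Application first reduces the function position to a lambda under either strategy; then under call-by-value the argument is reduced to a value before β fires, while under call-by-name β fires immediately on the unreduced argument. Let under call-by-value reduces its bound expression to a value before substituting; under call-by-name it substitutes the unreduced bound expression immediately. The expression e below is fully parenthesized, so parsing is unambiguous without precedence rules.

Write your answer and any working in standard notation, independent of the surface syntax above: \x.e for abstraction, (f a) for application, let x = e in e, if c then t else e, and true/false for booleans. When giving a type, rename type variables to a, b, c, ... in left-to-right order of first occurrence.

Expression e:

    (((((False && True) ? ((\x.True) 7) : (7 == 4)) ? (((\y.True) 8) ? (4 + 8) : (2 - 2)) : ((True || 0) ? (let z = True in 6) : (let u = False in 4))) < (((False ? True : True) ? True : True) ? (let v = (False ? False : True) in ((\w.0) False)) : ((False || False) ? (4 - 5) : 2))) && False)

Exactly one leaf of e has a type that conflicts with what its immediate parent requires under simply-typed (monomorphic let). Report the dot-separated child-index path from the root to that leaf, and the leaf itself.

Answer: 0.0.2.0.1 : 0

Trace:
  unify Bool ~ Bool
  unify Bool ~ Bool
  unify Bool ~ Bool
\x._ : a -> Bool
  unify a -> Bool ~ Int -> b
  unify a ~ Int
  unify Bool ~ b
_ _ : Bool
  unify Int ~ Int
  unify Int ~ Int
  unify Bool ~ Bool
  unify Bool ~ Bool
\y._ : c -> Bool
  unify c -> Bool ~ Int -> d
  unify c ~ Int
  unify Bool ~ d
_ _ : Bool
  unify Bool ~ Bool
  unify Int ~ Int
  unify Int ~ Int
  unify Int ~ Int
  unify Int ~ Int
  unify Int ~ Int
  unify Bool ~ Bool
  unify Int ~ Bool
  FAIL: mismatch Int ~ Bool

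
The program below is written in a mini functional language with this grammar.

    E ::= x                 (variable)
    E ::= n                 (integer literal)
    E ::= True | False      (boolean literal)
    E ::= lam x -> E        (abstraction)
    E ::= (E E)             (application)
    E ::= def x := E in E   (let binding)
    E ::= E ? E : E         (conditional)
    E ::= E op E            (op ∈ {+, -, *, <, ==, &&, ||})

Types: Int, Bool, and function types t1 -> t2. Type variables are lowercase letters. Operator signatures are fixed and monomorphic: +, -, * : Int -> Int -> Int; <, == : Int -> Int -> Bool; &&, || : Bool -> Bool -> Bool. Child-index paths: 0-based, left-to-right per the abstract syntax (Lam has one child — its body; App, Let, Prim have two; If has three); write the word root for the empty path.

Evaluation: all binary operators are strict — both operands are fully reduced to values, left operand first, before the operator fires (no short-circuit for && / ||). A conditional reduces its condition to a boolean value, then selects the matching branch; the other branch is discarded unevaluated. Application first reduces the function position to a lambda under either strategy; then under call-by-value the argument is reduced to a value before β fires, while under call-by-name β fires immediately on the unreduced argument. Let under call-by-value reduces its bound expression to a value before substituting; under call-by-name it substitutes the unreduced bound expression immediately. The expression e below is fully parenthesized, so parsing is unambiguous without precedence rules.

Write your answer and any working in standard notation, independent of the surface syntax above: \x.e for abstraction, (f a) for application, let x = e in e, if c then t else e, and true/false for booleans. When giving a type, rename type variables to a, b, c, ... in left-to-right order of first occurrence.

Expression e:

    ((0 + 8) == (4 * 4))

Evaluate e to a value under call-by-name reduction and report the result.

Answer: false

Derivation:
step 0: ((0 + 8) == (4 * 4))
step 1: [delta@0] (8 == (4 * 4))
step 2: [delta@1] (8 == 16)
step 3: [delta@root] false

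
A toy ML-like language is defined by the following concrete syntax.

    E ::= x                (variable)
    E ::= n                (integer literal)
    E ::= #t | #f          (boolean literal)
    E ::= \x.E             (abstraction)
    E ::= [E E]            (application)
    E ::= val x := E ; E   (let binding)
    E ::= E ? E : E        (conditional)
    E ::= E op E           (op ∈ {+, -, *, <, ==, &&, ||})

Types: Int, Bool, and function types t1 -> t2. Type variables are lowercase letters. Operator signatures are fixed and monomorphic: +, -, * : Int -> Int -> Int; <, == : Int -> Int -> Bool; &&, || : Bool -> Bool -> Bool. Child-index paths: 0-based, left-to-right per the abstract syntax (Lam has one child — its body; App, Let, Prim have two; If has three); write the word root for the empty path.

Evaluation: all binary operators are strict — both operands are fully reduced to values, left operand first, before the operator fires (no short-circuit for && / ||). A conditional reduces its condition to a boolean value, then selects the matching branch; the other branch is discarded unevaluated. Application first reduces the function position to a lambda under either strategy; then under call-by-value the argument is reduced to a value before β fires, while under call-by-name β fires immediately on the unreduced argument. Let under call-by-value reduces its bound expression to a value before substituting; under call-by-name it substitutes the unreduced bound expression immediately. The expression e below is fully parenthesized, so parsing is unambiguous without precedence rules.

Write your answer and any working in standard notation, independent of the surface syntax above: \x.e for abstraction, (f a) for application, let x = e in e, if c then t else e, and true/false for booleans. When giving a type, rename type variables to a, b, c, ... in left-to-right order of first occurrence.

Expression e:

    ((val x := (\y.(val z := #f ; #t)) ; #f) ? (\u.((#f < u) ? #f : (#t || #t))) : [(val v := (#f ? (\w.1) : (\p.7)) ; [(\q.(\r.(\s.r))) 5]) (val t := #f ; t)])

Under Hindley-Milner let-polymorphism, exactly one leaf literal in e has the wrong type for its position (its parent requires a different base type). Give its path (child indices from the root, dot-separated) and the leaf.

Trace:
let z : Bool
\y._ : a -> Bool
let x : forall. a -> Bool
  unify Bool ~ Bool
  unify Bool ~ Int
  FAIL: mismatch Bool ~ Int

Answer: 1.0.0.0 : false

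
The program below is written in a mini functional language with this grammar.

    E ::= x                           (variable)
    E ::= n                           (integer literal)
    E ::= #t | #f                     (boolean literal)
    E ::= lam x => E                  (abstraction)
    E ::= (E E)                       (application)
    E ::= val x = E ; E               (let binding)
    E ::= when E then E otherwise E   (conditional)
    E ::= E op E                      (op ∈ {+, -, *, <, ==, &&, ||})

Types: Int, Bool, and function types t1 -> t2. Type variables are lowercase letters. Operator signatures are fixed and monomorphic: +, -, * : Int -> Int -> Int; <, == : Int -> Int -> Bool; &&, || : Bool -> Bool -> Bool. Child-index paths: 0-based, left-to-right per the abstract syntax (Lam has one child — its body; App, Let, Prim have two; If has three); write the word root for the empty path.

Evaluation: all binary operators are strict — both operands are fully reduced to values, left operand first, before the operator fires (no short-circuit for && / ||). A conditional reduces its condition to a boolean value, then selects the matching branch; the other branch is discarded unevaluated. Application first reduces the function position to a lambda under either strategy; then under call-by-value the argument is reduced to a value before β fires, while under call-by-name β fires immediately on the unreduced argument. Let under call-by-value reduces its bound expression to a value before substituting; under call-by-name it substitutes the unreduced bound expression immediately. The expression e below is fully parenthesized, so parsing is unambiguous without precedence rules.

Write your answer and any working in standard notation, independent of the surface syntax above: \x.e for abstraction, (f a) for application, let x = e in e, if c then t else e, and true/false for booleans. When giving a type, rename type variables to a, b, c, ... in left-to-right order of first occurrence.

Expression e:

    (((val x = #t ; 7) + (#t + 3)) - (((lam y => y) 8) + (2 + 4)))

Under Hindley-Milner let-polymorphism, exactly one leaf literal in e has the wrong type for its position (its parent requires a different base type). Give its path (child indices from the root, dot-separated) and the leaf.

Working:
let x : Bool
  unify Int ~ Int
  unify Bool ~ Int
  FAIL: mismatch Bool ~ Int

Answer: 0.1.0 : true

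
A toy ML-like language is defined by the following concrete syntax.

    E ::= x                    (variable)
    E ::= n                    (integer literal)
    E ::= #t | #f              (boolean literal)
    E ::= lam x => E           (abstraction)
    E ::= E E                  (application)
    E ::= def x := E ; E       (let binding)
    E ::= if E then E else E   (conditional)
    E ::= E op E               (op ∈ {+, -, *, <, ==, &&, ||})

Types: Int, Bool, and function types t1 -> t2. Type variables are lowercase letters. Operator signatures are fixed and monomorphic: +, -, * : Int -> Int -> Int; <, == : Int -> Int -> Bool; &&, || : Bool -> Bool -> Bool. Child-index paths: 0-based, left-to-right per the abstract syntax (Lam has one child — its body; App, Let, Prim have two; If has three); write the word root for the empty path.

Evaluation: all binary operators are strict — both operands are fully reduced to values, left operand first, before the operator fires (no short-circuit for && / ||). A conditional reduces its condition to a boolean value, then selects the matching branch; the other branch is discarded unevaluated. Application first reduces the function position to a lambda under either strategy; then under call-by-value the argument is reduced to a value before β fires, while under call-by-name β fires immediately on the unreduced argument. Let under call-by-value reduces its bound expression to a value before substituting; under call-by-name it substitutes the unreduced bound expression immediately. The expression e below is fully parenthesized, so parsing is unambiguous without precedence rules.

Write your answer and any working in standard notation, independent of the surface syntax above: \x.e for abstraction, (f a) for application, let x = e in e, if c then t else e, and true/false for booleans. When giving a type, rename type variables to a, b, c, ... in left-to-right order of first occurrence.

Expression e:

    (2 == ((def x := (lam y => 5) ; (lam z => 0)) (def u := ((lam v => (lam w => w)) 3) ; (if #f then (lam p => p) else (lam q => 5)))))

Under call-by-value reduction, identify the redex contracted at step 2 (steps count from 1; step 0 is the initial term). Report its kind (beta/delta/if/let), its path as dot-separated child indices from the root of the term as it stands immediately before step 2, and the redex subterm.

Answer: beta at 1.1.0 : ((\v.(\w.w)) 3)

Trace:
step 0: (2 == ((let x = (\y.5) in (\z.0)) (let u = ((\v.(\w.w)) 3) in (if false then (\p.p) else (\q.5)))))
step 1: [let@1.0] (2 == ((\z.0) (let u = ((\v.(\w.w)) 3) in (if false then (\p.p) else (\q.5)))))
step 2: [beta@1.1.0] (2 == ((\z.0) (let u = (\w.w) in (if false then (\p.p) else (\q.5)))))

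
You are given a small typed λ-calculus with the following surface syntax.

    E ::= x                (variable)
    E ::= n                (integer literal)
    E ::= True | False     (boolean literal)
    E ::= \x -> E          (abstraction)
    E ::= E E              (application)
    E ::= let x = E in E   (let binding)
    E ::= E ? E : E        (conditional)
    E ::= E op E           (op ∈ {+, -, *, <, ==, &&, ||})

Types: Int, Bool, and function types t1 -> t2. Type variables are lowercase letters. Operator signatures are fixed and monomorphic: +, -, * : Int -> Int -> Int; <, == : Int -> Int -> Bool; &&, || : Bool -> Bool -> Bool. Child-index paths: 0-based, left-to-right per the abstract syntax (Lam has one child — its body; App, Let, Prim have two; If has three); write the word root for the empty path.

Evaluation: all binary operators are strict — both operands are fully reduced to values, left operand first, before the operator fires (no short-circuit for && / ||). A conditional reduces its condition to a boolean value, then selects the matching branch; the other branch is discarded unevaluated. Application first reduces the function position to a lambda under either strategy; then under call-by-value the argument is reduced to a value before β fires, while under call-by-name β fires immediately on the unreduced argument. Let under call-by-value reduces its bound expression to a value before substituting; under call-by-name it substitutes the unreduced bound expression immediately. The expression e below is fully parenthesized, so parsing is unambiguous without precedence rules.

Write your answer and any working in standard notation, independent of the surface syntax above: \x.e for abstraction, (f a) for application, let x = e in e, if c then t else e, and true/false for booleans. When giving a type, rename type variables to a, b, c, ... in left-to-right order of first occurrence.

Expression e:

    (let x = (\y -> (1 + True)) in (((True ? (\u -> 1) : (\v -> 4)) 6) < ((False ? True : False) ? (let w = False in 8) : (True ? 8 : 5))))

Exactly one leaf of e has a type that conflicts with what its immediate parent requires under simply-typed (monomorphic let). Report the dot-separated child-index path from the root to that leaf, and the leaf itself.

Answer: 0.0.1 : true

Trace:
  unify Int ~ Int
  unify Bool ~ Int
  FAIL: mismatch Bool ~ Int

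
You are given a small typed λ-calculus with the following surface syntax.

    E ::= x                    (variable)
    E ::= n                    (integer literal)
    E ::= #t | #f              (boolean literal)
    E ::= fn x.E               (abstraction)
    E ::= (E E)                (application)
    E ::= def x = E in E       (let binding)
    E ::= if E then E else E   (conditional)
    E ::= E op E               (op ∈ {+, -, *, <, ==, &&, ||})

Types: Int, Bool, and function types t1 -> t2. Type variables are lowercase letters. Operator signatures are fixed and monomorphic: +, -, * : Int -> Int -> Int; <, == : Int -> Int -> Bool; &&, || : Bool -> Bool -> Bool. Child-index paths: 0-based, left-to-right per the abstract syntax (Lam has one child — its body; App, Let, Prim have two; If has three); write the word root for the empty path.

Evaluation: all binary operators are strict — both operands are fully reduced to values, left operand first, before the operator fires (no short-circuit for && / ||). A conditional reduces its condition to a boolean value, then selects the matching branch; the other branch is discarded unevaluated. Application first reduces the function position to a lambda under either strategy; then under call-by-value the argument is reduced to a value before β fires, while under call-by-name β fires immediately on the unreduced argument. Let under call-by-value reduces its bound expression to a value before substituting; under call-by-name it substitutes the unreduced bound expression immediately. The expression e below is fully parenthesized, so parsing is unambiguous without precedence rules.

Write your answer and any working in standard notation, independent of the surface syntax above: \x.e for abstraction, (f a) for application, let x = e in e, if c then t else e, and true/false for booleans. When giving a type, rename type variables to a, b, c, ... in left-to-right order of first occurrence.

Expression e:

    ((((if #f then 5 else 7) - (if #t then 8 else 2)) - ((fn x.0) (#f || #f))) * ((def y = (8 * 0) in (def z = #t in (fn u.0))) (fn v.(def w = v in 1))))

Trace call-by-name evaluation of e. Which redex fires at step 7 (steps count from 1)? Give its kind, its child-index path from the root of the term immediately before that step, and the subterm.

Derivation:
step 0: ((((if false then 5 else 7) - (if true then 8 else 2)) - ((\x.0) (false || false))) * ((let y = (8 * 0) in (let z = true in (\u.0))) (\v.(let w = v in 1))))
step 1: [if@0.0.0] (((7 - (if true then 8 else 2)) - ((\x.0) (false || false))) * ((let y = (8 * 0) in (let z = true in (\u.0))) (\v.(let w = v in 1))))
step 2: [if@0.0.1] (((7 - 8) - ((\x.0) (false || false))) * ((let y = (8 * 0) in (let z = true in (\u.0))) (\v.(let w = v in 1))))
step 3: [delta@0.0] ((-1 - ((\x.0) (false || false))) * ((let y = (8 * 0) in (let z = true in (\u.0))) (\v.(let w = v in 1))))
step 4: [beta@0.1] ((-1 - 0) * ((let y = (8 * 0) in (let z = true in (\u.0))) (\v.(let w = v in 1))))
step 5: [delta@0] (-1 * ((let y = (8 * 0) in (let z = true in (\u.0))) (\v.(let w = v in 1))))
step 6: [let@1.0] (-1 * ((let z = true in (\u.0)) (\v.(let w = v in 1))))
step 7: [let@1.0] (-1 * ((\u.0) (\v.(let w = v in 1))))

Answer: let at 1.0 : (let z = true in (\u.0))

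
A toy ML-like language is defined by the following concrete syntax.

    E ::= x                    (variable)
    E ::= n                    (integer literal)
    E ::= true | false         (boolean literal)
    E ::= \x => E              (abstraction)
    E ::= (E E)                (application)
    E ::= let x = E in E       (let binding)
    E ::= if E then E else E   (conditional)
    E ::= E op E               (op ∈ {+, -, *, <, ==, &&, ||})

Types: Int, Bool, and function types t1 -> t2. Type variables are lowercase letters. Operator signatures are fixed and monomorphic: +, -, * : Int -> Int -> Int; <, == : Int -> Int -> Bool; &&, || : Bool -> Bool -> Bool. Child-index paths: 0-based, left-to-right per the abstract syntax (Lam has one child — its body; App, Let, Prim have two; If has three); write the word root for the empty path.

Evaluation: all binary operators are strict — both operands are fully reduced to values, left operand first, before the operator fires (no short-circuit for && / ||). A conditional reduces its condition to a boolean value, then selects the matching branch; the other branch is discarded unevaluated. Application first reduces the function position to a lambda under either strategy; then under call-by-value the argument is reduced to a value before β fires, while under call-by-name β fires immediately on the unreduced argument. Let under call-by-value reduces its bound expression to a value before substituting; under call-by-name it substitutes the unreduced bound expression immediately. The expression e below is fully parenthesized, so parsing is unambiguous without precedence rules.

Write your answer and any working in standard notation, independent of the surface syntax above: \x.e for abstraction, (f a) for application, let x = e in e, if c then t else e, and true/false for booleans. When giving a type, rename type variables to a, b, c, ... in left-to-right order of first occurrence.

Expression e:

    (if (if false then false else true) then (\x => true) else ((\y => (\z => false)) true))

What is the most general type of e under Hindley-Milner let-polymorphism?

Answer: a -> Bool

Trace:
  unify Bool ~ Bool
  unify Bool ~ Bool
  unify Bool ~ Bool
\x._ : a -> Bool
\z._ : c -> Bool
\y._ : b -> c -> Bool
  unify b -> c -> Bool ~ Bool -> d
  unify b ~ Bool
  unify c -> Bool ~ d
_ _ : c -> Bool
  unify a -> Bool ~ c -> Bool
  unify a ~ c
  unify Bool ~ Bool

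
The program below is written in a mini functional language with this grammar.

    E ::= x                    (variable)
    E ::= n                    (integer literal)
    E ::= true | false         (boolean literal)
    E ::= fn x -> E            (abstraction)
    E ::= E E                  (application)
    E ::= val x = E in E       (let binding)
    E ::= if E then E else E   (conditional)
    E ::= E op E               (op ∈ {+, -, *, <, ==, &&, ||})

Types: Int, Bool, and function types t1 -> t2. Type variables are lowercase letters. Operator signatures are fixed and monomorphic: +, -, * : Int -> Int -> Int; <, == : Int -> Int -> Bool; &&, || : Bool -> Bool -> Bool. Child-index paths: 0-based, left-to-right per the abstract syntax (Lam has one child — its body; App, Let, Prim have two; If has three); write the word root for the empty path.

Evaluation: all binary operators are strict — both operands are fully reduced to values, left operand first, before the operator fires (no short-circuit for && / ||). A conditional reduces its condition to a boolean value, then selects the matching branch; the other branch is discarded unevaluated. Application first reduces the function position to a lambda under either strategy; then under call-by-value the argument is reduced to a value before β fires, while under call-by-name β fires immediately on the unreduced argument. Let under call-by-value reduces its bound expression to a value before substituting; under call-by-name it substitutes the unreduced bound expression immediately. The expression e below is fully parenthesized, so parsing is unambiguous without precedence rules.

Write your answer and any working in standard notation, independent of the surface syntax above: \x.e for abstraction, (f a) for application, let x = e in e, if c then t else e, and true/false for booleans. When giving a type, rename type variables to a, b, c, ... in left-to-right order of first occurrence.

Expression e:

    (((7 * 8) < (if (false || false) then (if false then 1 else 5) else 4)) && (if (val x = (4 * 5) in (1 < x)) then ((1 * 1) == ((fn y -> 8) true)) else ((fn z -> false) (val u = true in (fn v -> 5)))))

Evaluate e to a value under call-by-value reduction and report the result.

Answer: false

Derivation:
step 0: (((7 * 8) < (if (false || false) then (if false then 1 else 5) else 4)) && (if (let x = (4 * 5) in (1 < x)) then ((1 * 1) == ((\y.8) true)) else ((\z.false) (let u = true in (\v.5)))))
step 1: [delta@0.0] ((56 < (if (false || false) then (if false then 1 else 5) else 4)) && (if (let x = (4 * 5) in (1 < x)) then ((1 * 1) == ((\y.8) true)) else ((\z.false) (let u = true in (\v.5)))))
step 2: [delta@0.1.0] ((56 < (if false then (if false then 1 else 5) else 4)) && (if (let x = (4 * 5) in (1 < x)) then ((1 * 1) == ((\y.8) true)) else ((\z.false) (let u = true in (\v.5)))))
step 3: [if@0.1] ((56 < 4) && (if (let x = (4 * 5) in (1 < x)) then ((1 * 1) == ((\y.8) true)) else ((\z.false) (let u = true in (\v.5)))))
step 4: [delta@0] (false && (if (let x = (4 * 5) in (1 < x)) then ((1 * 1) == ((\y.8) true)) else ((\z.false) (let u = true in (\v.5)))))
step 5: [delta@1.0.0] (false && (if (let x = 20 in (1 < x)) then ((1 * 1) == ((\y.8) true)) else ((\z.false) (let u = true in (\v.5)))))
step 6: [let@1.0] (false && (if (1 < 20) then ((1 * 1) == ((\y.8) true)) else ((\z.false) (let u = true in (\v.5)))))
step 7: [delta@1.0] (false && (if true then ((1 * 1) == ((\y.8) true)) else ((\z.false) (let u = true in (\v.5)))))
step 8: [if@1] (false && ((1 * 1) == ((\y.8) true)))
step 9: [delta@1.0] (false && (1 == ((\y.8) true)))
step 10: [beta@1.1] (false && (1 == 8))
step 11: [delta@1] (false && false)
step 12: [delta@root] false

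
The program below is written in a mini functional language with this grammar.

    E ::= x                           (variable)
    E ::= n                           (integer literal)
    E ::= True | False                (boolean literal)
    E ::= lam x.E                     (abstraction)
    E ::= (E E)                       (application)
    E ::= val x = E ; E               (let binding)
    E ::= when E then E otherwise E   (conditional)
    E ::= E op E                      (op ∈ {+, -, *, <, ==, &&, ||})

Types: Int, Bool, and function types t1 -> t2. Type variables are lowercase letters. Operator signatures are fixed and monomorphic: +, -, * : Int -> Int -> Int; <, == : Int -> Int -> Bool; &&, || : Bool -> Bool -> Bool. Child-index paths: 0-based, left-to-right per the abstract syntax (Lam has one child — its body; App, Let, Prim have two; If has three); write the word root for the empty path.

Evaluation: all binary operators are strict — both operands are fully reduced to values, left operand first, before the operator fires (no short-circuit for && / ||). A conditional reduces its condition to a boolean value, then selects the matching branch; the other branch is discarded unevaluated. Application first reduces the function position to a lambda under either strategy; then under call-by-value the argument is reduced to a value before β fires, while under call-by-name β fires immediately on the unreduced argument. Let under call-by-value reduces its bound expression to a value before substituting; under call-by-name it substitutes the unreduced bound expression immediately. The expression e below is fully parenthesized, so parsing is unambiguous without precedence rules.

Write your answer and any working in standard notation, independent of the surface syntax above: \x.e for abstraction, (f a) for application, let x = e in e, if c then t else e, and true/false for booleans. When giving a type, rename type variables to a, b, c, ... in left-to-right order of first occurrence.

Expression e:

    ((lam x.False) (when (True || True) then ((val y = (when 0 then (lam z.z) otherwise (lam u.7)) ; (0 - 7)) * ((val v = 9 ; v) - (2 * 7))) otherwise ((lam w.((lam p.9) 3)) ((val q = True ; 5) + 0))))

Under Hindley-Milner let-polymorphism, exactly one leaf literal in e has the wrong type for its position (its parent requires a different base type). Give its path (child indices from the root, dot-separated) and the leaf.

Answer: 1.1.0.0.0 : 0

Working:
\x._ : a -> Bool
  unify Bool ~ Bool
  unify Bool ~ Bool
  unify Bool ~ Bool
  unify Int ~ Bool
  FAIL: mismatch Int ~ Bool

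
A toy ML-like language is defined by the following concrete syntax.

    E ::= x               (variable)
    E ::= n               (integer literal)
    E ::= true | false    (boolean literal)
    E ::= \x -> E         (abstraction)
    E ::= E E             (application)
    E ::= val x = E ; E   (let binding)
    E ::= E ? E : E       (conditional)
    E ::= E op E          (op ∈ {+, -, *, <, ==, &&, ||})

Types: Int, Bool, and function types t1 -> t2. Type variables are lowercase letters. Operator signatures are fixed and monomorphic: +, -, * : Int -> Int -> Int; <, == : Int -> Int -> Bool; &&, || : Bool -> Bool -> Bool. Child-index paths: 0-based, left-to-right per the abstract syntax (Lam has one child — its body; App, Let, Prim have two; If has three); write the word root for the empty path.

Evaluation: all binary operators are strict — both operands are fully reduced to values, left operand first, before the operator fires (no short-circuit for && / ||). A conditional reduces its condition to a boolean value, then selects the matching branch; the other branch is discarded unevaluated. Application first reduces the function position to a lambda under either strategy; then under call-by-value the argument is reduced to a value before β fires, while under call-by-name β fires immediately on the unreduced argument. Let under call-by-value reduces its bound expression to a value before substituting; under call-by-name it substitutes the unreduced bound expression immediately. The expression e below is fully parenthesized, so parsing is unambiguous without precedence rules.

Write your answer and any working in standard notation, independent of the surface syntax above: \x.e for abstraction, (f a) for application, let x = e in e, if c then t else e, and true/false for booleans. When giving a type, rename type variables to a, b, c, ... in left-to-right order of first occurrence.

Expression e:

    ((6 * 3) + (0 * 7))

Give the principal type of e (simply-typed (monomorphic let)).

Working:
  unify Int ~ Int
  unify Int ~ Int
  unify Int ~ Int
  unify Int ~ Int
  unify Int ~ Int
  unify Int ~ Int

Answer: Int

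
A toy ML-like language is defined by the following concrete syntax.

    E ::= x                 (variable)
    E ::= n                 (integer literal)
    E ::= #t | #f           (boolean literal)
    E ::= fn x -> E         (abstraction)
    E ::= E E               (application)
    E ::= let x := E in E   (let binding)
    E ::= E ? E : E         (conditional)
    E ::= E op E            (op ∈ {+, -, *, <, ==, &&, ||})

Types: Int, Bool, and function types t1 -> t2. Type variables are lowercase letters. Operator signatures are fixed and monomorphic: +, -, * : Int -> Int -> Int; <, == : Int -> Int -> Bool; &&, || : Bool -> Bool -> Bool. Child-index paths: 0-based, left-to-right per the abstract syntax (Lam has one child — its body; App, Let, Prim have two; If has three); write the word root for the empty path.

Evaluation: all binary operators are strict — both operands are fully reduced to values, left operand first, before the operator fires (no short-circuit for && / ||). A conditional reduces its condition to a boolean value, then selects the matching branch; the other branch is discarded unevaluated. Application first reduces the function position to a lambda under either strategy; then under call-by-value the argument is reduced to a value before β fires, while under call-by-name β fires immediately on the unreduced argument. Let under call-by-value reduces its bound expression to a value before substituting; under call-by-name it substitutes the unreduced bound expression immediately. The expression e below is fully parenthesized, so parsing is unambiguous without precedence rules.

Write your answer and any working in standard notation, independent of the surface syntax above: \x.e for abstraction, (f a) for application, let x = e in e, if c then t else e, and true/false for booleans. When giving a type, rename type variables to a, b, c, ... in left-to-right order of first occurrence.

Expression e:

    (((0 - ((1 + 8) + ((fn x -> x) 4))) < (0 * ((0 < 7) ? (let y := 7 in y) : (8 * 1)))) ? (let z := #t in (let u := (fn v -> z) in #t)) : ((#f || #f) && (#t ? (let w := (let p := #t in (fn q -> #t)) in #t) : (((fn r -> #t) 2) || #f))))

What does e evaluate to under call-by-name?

Trace:
step 0: (if ((0 - ((1 + 8) + ((\x.x) 4))) < (0 * (if (0 < 7) then (let y = 7 in y) else (8 * 1)))) then (let z = true in (let u = (\v.z) in true)) else ((false || false) && (if true then (let w = (let p = true in (\q.true)) in true) else (((\r.true) 2) || false))))
step 1: [delta@0.0.1.0] (if ((0 - (9 + ((\x.x) 4))) < (0 * (if (0 < 7) then (let y = 7 in y) else (8 * 1)))) then (let z = true in (let u = (\v.z) in true)) else ((false || false) && (if true then (let w = (let p = true in (\q.true)) in true) else (((\r.true) 2) || false))))
step 2: [beta@0.0.1.1] (if ((0 - (9 + 4)) < (0 * (if (0 < 7) then (let y = 7 in y) else (8 * 1)))) then (let z = true in (let u = (\v.z) in true)) else ((false || false) && (if true then (let w = (let p = true in (\q.true)) in true) else (((\r.true) 2) || false))))
step 3: [delta@0.0.1] (if ((0 - 13) < (0 * (if (0 < 7) then (let y = 7 in y) else (8 * 1)))) then (let z = true in (let u = (\v.z) in true)) else ((false || false) && (if true then (let w = (let p = true in (\q.true)) in true) else (((\r.true) 2) || false))))
step 4: [delta@0.0] (if (-13 < (0 * (if (0 < 7) then (let y = 7 in y) else (8 * 1)))) then (let z = true in (let u = (\v.z) in true)) else ((false || false) && (if true then (let w = (let p = true in (\q.true)) in true) else (((\r.true) 2) || false))))
step 5: [delta@0.1.1.0] (if (-13 < (0 * (if true then (let y = 7 in y) else (8 * 1)))) then (let z = true in (let u = (\v.z) in true)) else ((false || false) && (if true then (let w = (let p = true in (\q.true)) in true) else (((\r.true) 2) || false))))
step 6: [if@0.1.1] (if (-13 < (0 * (let y = 7 in y))) then (let z = true in (let u = (\v.z) in true)) else ((false || false) && (if true then (let w = (let p = true in (\q.true)) in true) else (((\r.true) 2) || false))))
step 7: [let@0.1.1] (if (-13 < (0 * 7)) then (let z = true in (let u = (\v.z) in true)) else ((false || false) && (if true then (let w = (let p = true in (\q.true)) in true) else (((\r.true) 2) || false))))
step 8: [delta@0.1] (if (-13 < 0) then (let z = true in (let u = (\v.z) in true)) else ((false || false) && (if true then (let w = (let p = true in (\q.true)) in true) else (((\r.true) 2) || false))))
step 9: [delta@0] (if true then (let z = true in (let u = (\v.z) in true)) else ((false || false) && (if true then (let w = (let p = true in (\q.true)) in true) else (((\r.true) 2) || false))))
step 10: [if@root] (let z = true in (let u = (\v.z) in true))
step 11: [let@root] (let u = (\v.true) in true)
step 12: [let@root] true

Answer: true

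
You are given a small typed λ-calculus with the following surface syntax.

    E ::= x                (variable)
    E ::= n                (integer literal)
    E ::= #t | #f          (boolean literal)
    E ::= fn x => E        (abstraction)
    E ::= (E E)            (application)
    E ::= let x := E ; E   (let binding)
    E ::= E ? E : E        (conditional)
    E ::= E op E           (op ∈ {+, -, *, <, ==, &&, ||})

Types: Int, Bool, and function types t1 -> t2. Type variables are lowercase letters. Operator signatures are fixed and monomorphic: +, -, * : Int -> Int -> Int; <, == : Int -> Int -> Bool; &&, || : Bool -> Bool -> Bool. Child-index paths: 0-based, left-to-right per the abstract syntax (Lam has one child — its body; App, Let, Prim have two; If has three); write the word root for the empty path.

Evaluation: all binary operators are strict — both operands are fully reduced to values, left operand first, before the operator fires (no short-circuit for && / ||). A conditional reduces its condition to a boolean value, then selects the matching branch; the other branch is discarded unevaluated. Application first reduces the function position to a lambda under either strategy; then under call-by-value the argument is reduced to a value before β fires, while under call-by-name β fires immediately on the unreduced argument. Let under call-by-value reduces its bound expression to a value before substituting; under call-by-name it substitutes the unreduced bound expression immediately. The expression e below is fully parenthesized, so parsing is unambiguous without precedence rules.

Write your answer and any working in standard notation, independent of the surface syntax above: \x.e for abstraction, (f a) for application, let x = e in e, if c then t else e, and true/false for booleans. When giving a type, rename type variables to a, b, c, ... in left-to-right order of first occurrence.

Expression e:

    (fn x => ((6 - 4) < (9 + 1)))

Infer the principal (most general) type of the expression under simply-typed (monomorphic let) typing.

Trace:
  unify Int ~ Int
  unify Int ~ Int
  unify Int ~ Int
  unify Int ~ Int
  unify Int ~ Int
  unify Int ~ Int
\x._ : a -> Bool

Answer: a -> Bool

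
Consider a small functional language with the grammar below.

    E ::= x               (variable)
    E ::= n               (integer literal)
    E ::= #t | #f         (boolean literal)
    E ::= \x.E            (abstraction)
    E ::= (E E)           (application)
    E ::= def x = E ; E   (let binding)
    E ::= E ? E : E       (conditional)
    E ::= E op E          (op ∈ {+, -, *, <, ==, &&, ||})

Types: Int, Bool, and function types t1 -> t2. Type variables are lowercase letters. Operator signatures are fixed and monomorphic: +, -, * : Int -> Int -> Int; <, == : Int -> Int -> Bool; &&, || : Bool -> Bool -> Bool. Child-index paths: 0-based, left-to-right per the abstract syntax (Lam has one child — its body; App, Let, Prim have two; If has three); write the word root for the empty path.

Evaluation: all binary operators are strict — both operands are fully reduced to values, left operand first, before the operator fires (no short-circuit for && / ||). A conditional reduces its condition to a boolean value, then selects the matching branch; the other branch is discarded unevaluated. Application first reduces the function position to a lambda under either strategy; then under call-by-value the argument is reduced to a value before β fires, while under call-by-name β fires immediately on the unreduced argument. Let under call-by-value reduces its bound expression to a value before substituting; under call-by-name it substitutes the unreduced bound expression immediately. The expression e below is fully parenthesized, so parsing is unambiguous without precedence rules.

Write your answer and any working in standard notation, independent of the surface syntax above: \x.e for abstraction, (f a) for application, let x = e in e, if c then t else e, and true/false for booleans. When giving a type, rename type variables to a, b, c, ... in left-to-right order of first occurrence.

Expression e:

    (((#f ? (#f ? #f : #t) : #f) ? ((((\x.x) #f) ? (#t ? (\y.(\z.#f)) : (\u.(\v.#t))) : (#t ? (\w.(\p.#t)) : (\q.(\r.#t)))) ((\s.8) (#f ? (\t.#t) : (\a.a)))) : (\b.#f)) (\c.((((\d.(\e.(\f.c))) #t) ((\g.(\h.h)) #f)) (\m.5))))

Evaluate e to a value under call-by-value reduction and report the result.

Derivation:
step 0: ((if (if false then (if false then false else true) else false) then ((if ((\x.x) false) then (if true then (\y.(\z.false)) else (\u.(\v.true))) else (if true then (\w.(\p.true)) else (\q.(\r.true)))) ((\s.8) (if false then (\t.true) else (\a.a)))) else (\b.false)) (\c.((((\d.(\e.(\f.c))) true) ((\g.(\h.h)) false)) (\m.5))))
step 1: [if@0.0] ((if false then ((if ((\x.x) false) then (if true then (\y.(\z.false)) else (\u.(\v.true))) else (if true then (\w.(\p.true)) else (\q.(\r.true)))) ((\s.8) (if false then (\t.true) else (\a.a)))) else (\b.false)) (\c.((((\d.(\e.(\f.c))) true) ((\g.(\h.h)) false)) (\m.5))))
step 2: [if@0] ((\b.false) (\c.((((\d.(\e.(\f.c))) true) ((\g.(\h.h)) false)) (\m.5))))
step 3: [beta@root] false

Answer: false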